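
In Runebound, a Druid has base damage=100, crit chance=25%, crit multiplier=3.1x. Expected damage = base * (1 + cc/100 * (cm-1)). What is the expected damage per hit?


E[dmg] = base * (1 + crit_chance * (crit_mult - 1))
cc as decimal = 25/100 = 0.25
cm - 1 = 3.1 - 1 = 2.1
Bonus factor = 0.25 * 2.1 = 0.525
Total multiplier = 1 + 0.525 = 1.525
Expected damage = 100 * 1.525 = 152.50

152.50 damage


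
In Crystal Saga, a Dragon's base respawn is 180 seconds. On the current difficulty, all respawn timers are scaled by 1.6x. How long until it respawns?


Respawn time = base * multiplier
= 180 * 1.6
= 288.0 seconds

288.0 seconds


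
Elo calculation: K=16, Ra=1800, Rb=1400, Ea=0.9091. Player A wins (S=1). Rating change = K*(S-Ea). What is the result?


Elo update: delta = K * (S - Ea), where S = 1 (wins)
S - Ea = 1 - 0.9091 = 0.0909
Rating change = 16 * 0.0909
= 1.45

1.45 rating points


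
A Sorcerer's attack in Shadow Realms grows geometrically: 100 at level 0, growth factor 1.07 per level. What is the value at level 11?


value = base * growth^level
= 100 * 1.07^11
= 100 * 2.104852
= 210.49

210.49 attack


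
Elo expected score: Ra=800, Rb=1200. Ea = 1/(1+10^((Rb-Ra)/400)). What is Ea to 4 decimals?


Elo expected score: Ea = 1/(1 + 10^((Rb-Ra)/400))
Rb - Ra = 1200 - 800 = 400
(Rb-Ra)/400 = 400/400 = 1.0
10^1.0 = 10.0
Ea = 1/(1 + 10.0) = 1/11.0 = 0.0909

0.0909


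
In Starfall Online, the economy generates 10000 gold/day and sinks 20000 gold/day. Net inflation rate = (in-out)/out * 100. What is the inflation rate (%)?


Net gold = 10000 - 20000 = -10000
Inflation rate = net / sunk * 100 = -10000 / 20000 * 100
= -0.5 * 100
= -50.00%

-50.00%


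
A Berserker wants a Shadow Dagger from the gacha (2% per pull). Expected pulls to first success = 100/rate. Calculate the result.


Expected pulls for a geometric distribution = 1/p = 100 / rate%
= 100 / 2
= 50.0

50.0 pulls


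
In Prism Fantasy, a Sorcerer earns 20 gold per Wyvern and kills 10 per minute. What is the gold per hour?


Gold per minute = 20 * 10 = 200
Gold per hour = 200 * 60 = 12000

12000 gold/hour


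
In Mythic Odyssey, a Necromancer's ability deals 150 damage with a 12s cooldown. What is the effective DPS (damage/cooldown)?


DPS = damage / cooldown
= 150 / 12
= 12.50

12.50 DPS


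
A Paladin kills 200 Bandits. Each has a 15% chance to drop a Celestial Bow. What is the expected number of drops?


Expected drops = kills * (drop_rate / 100)
= 200 * (15 / 100)
= 200 * 0.15
= 30.0

30.0 drops


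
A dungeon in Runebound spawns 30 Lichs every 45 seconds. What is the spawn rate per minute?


Spawns per minute = count * (60 / interval)
= 30 * (60 / 45)
= 30 * 1.3333
= 40.0

40.0 per minute


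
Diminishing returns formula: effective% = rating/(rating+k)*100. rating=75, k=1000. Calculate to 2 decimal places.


effective% = rating / (rating + k) * 100
= 75 / (75 + 1000) * 100
= 75 / 1075 * 100
= 0.069767 * 100
= 6.98%

6.98%


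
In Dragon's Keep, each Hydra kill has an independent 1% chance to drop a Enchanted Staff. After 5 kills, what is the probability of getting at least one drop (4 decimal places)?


P(at least one) = 1 - P(none) = 1 - (1-p)^n
p = 1/100 = 0.01
1 - p = 0.99
(1 - p)^5 = 0.99^5 = 0.950990
P(at least one) = 1 - 0.950990 = 0.0490

0.0490


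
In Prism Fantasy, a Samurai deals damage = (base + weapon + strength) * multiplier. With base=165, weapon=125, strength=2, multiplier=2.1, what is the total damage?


Sum base + weapon + str = 165 + 125 + 2 = 292
Multiply by 2.1:
292 * 2.1 = 613.2

613.2 damage


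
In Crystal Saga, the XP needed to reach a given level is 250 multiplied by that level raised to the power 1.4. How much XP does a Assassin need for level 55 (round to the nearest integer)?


XP = 250 * level^1.4
Substitute level = 55:
XP = 250 * 55^1.4
= 250 * 273.217
= 68304

68304 XP


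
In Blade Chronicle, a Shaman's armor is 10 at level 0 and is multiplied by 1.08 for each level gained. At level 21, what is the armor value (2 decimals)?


value = base * growth^level
= 10 * 1.08^21
= 10 * 5.033834
= 50.34

50.34 armor


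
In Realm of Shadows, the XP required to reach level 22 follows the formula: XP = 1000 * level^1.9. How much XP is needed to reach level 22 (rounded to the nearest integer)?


XP = 1000 * level^1.9
Substitute level = 22:
XP = 1000 * 22^1.9
= 1000 * 355.30645
= 355306

355306 XP


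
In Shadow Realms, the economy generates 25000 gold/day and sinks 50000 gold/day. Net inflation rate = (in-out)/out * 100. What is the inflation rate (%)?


Net gold = 25000 - 50000 = -25000
Inflation rate = net / sunk * 100 = -25000 / 50000 * 100
= -0.5 * 100
= -50.00%

-50.00%


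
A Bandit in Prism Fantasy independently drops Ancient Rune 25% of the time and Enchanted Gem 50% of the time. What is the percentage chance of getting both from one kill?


For independent events, P(both) = P(A) * P(B)
= 25% * 50%
= 1250 / 100 %
= 12.5%

12.5%


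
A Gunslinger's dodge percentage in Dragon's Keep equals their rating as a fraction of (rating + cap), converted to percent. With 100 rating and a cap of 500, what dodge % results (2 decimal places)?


dodge% = 100 / (100 + 500) * 100
= 100 / 600 * 100
= 0.166667 * 100
= 16.67%

16.67%


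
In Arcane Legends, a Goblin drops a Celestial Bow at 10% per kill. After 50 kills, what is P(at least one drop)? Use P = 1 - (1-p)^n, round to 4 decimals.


P(at least one) = 1 - P(none) = 1 - (1-p)^n
p = 10/100 = 0.1
1 - p = 0.9
(1 - p)^50 = 0.9^50 = 0.005154
P(at least one) = 1 - 0.005154 = 0.9948

0.9948


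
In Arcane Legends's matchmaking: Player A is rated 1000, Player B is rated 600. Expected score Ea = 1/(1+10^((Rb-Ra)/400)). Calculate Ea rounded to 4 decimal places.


Elo expected score: Ea = 1/(1 + 10^((Rb-Ra)/400))
Rb - Ra = 600 - 1000 = -400
(Rb-Ra)/400 = -400/400 = -1.0
10^-1.0 = 0.1
Ea = 1/(1 + 0.1) = 1/1.1 = 0.9091

0.9091


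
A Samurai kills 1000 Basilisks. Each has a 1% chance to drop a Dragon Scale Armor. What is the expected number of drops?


Expected drops = kills * (drop_rate / 100)
= 1000 * (1 / 100)
= 1000 * 0.01
= 10.0

10.0 drops


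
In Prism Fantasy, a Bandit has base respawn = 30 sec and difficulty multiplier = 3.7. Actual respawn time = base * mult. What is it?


Respawn time = base * multiplier
= 30 * 3.7
= 111.0 seconds

111.0 seconds


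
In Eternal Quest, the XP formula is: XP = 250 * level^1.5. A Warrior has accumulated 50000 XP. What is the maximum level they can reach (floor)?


XP = 250 * level^1.5, so level = (XP / 250)^(1/1.5)
= (50000 / 250)^(1/1.5)
= 200.0^0.6667
= 34.1995
Floor: level = 34

level 34


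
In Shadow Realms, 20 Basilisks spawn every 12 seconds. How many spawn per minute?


Spawns per minute = count * (60 / interval)
= 20 * (60 / 12)
= 20 * 5.0
= 100.0

100.0 per minute


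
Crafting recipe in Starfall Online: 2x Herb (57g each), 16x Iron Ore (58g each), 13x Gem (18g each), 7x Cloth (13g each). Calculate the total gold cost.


Cost breakdown:
  Herb: 2 * 57 = 114
  Iron Ore: 16 * 58 = 928
  Gem: 13 * 18 = 234
  Cloth: 7 * 13 = 91
Total = 114 + 928 + 234 + 91 = 1367

1367 gold


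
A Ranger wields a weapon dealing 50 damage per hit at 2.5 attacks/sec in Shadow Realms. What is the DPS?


DPS = damage * attack_speed
= 50 * 2.5
= 125.0

125.0 DPS


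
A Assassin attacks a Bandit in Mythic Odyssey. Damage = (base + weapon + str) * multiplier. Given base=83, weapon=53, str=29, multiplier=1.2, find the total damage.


Sum base + weapon + str = 83 + 53 + 29 = 165
Multiply by 1.2:
165 * 1.2 = 198.0

198.0 damage


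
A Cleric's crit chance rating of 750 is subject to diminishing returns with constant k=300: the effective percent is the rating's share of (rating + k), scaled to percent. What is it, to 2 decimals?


effective% = rating / (rating + k) * 100
= 750 / (750 + 300) * 100
= 750 / 1050 * 100
= 0.714286 * 100
= 71.43%

71.43%


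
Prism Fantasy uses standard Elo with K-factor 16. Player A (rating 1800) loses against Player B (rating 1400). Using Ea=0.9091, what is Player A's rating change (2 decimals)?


Elo update: delta = K * (S - Ea), where S = 0 (loses)
S - Ea = 0 - 0.9091 = -0.9091
Rating change = 16 * -0.9091
= -14.55

-14.55 rating points


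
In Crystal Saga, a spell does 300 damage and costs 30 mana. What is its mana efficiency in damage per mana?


Efficiency = damage / mana
= 300 / 30
= 10.00

10.00 dmg/mana


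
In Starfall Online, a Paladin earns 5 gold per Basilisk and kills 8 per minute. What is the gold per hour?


Gold per minute = 5 * 8 = 40
Gold per hour = 40 * 60 = 2400

2400 gold/hour


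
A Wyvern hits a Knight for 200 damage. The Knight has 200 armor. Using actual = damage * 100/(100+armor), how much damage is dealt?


actual = 200 * 100 / (100 + 200)
= 200 * 100 / 300
= 20000 / 300
= 66.67

66.67 damage


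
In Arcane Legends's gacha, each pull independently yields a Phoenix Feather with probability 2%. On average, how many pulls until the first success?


Expected pulls for a geometric distribution = 1/p = 100 / rate%
= 100 / 2
= 50.0

50.0 pulls


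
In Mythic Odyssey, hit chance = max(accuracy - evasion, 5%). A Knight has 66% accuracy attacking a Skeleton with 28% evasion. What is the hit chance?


accuracy - evasion = 66 - 28 = 38
Apply floor: max(38, 5) = 38
Hit chance = 38%

38%


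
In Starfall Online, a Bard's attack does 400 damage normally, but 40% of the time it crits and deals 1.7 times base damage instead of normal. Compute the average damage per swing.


E[dmg] = base * (1 + crit_chance * (crit_mult - 1))
cc as decimal = 40/100 = 0.4
cm - 1 = 1.7 - 1 = 0.7
Bonus factor = 0.4 * 0.7 = 0.28
Total multiplier = 1 + 0.28 = 1.28
Expected damage = 400 * 1.28 = 512.00

512.00 damage


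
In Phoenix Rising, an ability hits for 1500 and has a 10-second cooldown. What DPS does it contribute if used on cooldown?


DPS = damage / cooldown
= 1500 / 10
= 150.00

150.00 DPS


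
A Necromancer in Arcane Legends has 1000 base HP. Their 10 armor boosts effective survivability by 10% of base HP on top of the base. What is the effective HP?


EHP = 1000 * (1 + 10/100)
= 1000 * (1 + 0.1)
= 1000 * 1.1
= 1100.0

1100.0 EHP


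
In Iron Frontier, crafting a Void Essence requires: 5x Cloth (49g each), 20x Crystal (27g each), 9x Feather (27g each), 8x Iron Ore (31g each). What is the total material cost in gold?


Cost breakdown:
  Cloth: 5 * 49 = 245
  Crystal: 20 * 27 = 540
  Feather: 9 * 27 = 243
  Iron Ore: 8 * 31 = 248
Total = 245 + 540 + 243 + 248 = 1276

1276 gold


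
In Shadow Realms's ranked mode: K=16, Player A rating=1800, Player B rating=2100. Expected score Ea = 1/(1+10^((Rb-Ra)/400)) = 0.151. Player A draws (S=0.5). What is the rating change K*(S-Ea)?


Elo update: delta = K * (S - Ea), where S = 0.5 (draws)
S - Ea = 0.5 - 0.151 = 0.349
Rating change = 16 * 0.349
= 5.58

5.58 rating points


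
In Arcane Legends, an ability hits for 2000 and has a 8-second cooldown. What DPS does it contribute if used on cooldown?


DPS = damage / cooldown
= 2000 / 8
= 250.00

250.00 DPS


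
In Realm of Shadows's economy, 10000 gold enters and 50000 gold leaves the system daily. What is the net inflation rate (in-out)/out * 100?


Net gold = 10000 - 50000 = -40000
Inflation rate = net / sunk * 100 = -40000 / 50000 * 100
= -0.8 * 100
= -80.00%

-80.00%


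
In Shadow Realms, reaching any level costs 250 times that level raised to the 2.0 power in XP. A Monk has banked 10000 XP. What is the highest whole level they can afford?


XP = 250 * level^2.0, so level = (XP / 250)^(1/2.0)
= (10000 / 250)^(1/2.0)
= 40.0^0.5
= 6.3246
Floor: level = 6

level 6


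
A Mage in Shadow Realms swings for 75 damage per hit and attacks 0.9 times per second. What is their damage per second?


DPS = damage * attack_speed
= 75 * 0.9
= 67.5

67.5 DPS


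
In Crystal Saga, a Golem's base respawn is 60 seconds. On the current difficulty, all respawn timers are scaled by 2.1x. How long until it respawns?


Respawn time = base * multiplier
= 60 * 2.1
= 126.0 seconds

126.0 seconds


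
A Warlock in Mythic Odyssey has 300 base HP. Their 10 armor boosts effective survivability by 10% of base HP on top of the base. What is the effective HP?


EHP = 300 * (1 + 10/100)
= 300 * (1 + 0.1)
= 300 * 1.1
= 330.0

330.0 EHP


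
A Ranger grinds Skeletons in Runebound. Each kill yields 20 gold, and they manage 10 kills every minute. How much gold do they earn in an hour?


Gold per minute = 20 * 10 = 200
Gold per hour = 200 * 60 = 12000

12000 gold/hour


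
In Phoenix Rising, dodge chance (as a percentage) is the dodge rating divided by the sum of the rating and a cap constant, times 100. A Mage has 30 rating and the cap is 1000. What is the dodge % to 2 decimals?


dodge% = 30 / (30 + 1000) * 100
= 30 / 1030 * 100
= 0.029126 * 100
= 2.91%

2.91%


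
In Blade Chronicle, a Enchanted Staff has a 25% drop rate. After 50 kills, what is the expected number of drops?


Expected drops = kills * (drop_rate / 100)
= 50 * (25 / 100)
= 50 * 0.25
= 12.5

12.5 drops


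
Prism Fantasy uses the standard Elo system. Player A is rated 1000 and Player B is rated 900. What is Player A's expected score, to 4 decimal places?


Elo expected score: Ea = 1/(1 + 10^((Rb-Ra)/400))
Rb - Ra = 900 - 1000 = -100
(Rb-Ra)/400 = -100/400 = -0.25
10^-0.25 = 0.562341
Ea = 1/(1 + 0.562341) = 1/1.562341 = 0.6401

0.6401


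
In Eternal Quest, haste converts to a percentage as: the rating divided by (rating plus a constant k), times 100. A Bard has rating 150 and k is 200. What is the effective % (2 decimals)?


effective% = rating / (rating + k) * 100
= 150 / (150 + 200) * 100
= 150 / 350 * 100
= 0.428571 * 100
= 42.86%

42.86%


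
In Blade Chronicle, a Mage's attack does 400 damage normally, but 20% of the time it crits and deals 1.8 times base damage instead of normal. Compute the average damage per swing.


E[dmg] = base * (1 + crit_chance * (crit_mult - 1))
cc as decimal = 20/100 = 0.2
cm - 1 = 1.8 - 1 = 0.8
Bonus factor = 0.2 * 0.8 = 0.16
Total multiplier = 1 + 0.16 = 1.16
Expected damage = 400 * 1.16 = 464.00

464.00 damage


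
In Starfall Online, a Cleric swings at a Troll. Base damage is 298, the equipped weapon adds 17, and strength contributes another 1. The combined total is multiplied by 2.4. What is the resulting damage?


Sum base + weapon + str = 298 + 17 + 1 = 316
Multiply by 2.4:
316 * 2.4 = 758.4

758.4 damage


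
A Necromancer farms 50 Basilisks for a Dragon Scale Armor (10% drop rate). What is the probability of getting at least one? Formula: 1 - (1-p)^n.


P(at least one) = 1 - P(none) = 1 - (1-p)^n
p = 10/100 = 0.1
1 - p = 0.9
(1 - p)^50 = 0.9^50 = 0.005154
P(at least one) = 1 - 0.005154 = 0.9948

0.9948


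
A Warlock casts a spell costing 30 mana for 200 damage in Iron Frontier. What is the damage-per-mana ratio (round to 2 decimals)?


Efficiency = damage / mana
= 200 / 30
= 6.67

6.67 dmg/mana


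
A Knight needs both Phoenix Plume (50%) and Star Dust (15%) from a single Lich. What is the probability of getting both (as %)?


For independent events, P(both) = P(A) * P(B)
= 50% * 15%
= 750 / 100 %
= 7.5%

7.5%


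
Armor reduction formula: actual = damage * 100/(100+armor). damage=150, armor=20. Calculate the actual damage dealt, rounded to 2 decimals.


actual = 150 * 100 / (100 + 20)
= 150 * 100 / 120
= 15000 / 120
= 125.00

125.00 damage


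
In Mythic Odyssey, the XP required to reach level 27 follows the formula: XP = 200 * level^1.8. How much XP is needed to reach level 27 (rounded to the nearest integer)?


XP = 200 * level^1.8
Substitute level = 27:
XP = 200 * 27^1.8
= 200 * 377.0985
= 75420

75420 XP


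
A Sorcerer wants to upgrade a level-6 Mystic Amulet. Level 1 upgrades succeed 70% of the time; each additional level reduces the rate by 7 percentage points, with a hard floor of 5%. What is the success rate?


raw_rate = 70 - 7 * (6 - 1)
= 70 - 7 * 5
= 70 - 35
= 35
Apply floor: max(35, 5) = 35%

35%


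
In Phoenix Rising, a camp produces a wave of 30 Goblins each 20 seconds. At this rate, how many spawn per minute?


Spawns per minute = count * (60 / interval)
= 30 * (60 / 20)
= 30 * 3.0
= 90.0

90.0 per minute


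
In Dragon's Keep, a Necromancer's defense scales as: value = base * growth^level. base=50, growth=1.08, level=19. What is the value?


value = base * growth^level
= 50 * 1.08^19
= 50 * 4.315701
= 215.79

215.79 defense


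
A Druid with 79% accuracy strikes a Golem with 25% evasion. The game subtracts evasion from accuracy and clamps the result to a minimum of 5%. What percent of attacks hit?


accuracy - evasion = 79 - 25 = 54
Apply floor: max(54, 5) = 54
Hit chance = 54%

54%


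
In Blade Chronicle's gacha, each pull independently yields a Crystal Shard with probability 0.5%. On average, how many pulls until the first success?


Expected pulls for a geometric distribution = 1/p = 100 / rate%
= 100 / 0.5
= 200.0

200.0 pulls


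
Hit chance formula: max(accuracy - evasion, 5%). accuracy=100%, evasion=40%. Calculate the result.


accuracy - evasion = 100 - 40 = 60
Apply floor: max(60, 5) = 60
Hit chance = 60%

60%


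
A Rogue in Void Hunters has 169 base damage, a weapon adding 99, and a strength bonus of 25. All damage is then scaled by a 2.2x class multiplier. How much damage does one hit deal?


Sum base + weapon + str = 169 + 99 + 25 = 293
Multiply by 2.2:
293 * 2.2 = 644.6

644.6 damage


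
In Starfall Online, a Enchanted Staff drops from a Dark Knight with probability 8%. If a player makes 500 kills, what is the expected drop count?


Expected drops = kills * (drop_rate / 100)
= 500 * (8 / 100)
= 500 * 0.08
= 40.0

40.0 drops


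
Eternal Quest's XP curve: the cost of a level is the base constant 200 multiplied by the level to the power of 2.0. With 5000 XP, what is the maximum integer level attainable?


XP = 200 * level^2.0, so level = (XP / 200)^(1/2.0)
= (5000 / 200)^(1/2.0)
= 25.0^0.5
= 5.0
Floor: level = 5

level 5


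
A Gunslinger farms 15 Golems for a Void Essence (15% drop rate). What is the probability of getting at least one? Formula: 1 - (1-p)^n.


P(at least one) = 1 - P(none) = 1 - (1-p)^n
p = 15/100 = 0.15
1 - p = 0.85
(1 - p)^15 = 0.85^15 = 0.087354
P(at least one) = 1 - 0.087354 = 0.9126

0.9126


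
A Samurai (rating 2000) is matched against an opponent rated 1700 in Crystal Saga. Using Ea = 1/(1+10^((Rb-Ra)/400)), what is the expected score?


Elo expected score: Ea = 1/(1 + 10^((Rb-Ra)/400))
Rb - Ra = 1700 - 2000 = -300
(Rb-Ra)/400 = -300/400 = -0.75
10^-0.75 = 0.177828
Ea = 1/(1 + 0.177828) = 1/1.177828 = 0.8490

0.8490


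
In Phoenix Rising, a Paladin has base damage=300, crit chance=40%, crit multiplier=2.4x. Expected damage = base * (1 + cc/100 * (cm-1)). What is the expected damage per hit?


E[dmg] = base * (1 + crit_chance * (crit_mult - 1))
cc as decimal = 40/100 = 0.4
cm - 1 = 2.4 - 1 = 1.4
Bonus factor = 0.4 * 1.4 = 0.56
Total multiplier = 1 + 0.56 = 1.56
Expected damage = 300 * 1.56 = 468.00

468.00 damage


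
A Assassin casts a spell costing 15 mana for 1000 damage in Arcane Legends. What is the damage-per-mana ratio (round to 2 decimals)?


Efficiency = damage / mana
= 1000 / 15
= 66.67

66.67 dmg/mana


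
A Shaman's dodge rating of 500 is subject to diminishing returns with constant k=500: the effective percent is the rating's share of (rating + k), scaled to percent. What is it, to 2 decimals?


effective% = rating / (rating + k) * 100
= 500 / (500 + 500) * 100
= 500 / 1000 * 100
= 0.5 * 100
= 50.00%

50.00%


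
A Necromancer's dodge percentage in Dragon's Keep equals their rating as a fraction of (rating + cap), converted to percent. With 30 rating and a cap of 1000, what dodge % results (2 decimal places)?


dodge% = 30 / (30 + 1000) * 100
= 30 / 1030 * 100
= 0.029126 * 100
= 2.91%

2.91%


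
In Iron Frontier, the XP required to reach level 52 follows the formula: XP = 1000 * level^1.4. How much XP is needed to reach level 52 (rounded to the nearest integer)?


XP = 1000 * level^1.4
Substitute level = 52:
XP = 1000 * 52^1.4
= 1000 * 252.5833
= 252583

252583 XP


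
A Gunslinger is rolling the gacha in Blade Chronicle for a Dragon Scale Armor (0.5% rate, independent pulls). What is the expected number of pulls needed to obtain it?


Expected pulls for a geometric distribution = 1/p = 100 / rate%
= 100 / 0.5
= 200.0

200.0 pulls


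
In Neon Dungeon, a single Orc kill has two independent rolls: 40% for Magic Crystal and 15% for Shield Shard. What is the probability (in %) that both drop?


For independent events, P(both) = P(A) * P(B)
= 40% * 15%
= 600 / 100 %
= 6.0%

6.0%


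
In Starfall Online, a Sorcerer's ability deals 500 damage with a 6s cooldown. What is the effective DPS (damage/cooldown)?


DPS = damage / cooldown
= 500 / 6
= 83.33

83.33 DPS


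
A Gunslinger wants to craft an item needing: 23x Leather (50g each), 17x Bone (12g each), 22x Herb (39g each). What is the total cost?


Cost breakdown:
  Leather: 23 * 50 = 1150
  Bone: 17 * 12 = 204
  Herb: 22 * 39 = 858
Total = 1150 + 204 + 858 = 2212

2212 gold


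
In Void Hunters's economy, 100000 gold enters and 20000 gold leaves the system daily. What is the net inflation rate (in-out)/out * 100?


Net gold = 100000 - 20000 = 80000
Inflation rate = net / sunk * 100 = 80000 / 20000 * 100
= 4.0 * 100
= 400.00%

400.00%


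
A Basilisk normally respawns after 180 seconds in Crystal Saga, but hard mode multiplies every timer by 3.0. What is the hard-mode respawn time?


Respawn time = base * multiplier
= 180 * 3.0
= 540.0 seconds

540.0 seconds


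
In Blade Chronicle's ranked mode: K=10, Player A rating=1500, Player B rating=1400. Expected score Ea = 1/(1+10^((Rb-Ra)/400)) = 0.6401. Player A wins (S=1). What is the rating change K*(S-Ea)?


Elo update: delta = K * (S - Ea), where S = 1 (wins)
S - Ea = 1 - 0.6401 = 0.3599
Rating change = 10 * 0.3599
= 3.60

3.60 rating points


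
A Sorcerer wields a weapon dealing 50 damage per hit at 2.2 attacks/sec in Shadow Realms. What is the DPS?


DPS = damage * attack_speed
= 50 * 2.2
= 110.0

110.0 DPS


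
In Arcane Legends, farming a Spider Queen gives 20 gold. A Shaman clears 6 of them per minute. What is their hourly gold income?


Gold per minute = 20 * 6 = 120
Gold per hour = 120 * 60 = 7200

7200 gold/hour


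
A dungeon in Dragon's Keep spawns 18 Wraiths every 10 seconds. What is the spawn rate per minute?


Spawns per minute = count * (60 / interval)
= 18 * (60 / 10)
= 18 * 6.0
= 108.0

108.0 per minute


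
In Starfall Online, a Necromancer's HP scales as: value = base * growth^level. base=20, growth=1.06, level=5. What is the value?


value = base * growth^level
= 20 * 1.06^5
= 20 * 1.338226
= 26.76

26.76 HP


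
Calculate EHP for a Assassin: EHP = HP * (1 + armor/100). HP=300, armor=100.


EHP = 300 * (1 + 100/100)
= 300 * (1 + 1.0)
= 300 * 2.0
= 600.0

600.0 EHP


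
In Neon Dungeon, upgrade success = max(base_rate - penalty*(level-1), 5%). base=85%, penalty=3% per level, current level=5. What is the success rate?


raw_rate = 85 - 3 * (5 - 1)
= 85 - 3 * 4
= 85 - 12
= 73
Apply floor: max(73, 5) = 73%

73%


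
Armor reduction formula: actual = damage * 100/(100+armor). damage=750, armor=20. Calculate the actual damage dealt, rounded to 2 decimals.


actual = 750 * 100 / (100 + 20)
= 750 * 100 / 120
= 75000 / 120
= 625.00

625.00 damage


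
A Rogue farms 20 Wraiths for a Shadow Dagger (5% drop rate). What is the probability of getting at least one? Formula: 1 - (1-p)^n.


P(at least one) = 1 - P(none) = 1 - (1-p)^n
p = 5/100 = 0.05
1 - p = 0.95
(1 - p)^20 = 0.95^20 = 0.358486
P(at least one) = 1 - 0.358486 = 0.6415

0.6415


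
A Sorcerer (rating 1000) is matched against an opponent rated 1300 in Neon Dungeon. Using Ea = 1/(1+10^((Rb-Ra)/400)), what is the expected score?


Elo expected score: Ea = 1/(1 + 10^((Rb-Ra)/400))
Rb - Ra = 1300 - 1000 = 300
(Rb-Ra)/400 = 300/400 = 0.75
10^0.75 = 5.623413
Ea = 1/(1 + 5.623413) = 1/6.623413 = 0.1510

0.1510


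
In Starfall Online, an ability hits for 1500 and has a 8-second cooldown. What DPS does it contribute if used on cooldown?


DPS = damage / cooldown
= 1500 / 8
= 187.50

187.50 DPS


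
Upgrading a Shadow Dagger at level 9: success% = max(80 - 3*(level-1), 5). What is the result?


raw_rate = 80 - 3 * (9 - 1)
= 80 - 3 * 8
= 80 - 24
= 56
Apply floor: max(56, 5) = 56%

56%


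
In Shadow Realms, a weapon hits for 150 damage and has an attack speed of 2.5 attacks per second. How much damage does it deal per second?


DPS = damage * attack_speed
= 150 * 2.5
= 375.0

375.0 DPS


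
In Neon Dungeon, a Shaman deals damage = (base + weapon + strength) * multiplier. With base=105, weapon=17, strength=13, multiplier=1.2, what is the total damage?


Sum base + weapon + str = 105 + 17 + 13 = 135
Multiply by 1.2:
135 * 1.2 = 162.0

162.0 damage


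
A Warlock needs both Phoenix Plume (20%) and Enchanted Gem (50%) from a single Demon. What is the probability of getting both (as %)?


For independent events, P(both) = P(A) * P(B)
= 20% * 50%
= 1000 / 100 %
= 10.0%

10.0%


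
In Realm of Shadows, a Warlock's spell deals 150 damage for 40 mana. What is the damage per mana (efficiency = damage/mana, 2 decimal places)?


Efficiency = damage / mana
= 150 / 40
= 3.75

3.75 dmg/mana


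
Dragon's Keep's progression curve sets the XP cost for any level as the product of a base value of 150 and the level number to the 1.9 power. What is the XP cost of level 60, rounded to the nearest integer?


XP = 150 * level^1.9
Substitute level = 60:
XP = 150 * 60^1.9
= 150 * 2390.4924
= 358574

358574 XP


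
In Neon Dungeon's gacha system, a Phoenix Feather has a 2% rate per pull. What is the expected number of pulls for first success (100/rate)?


Expected pulls for a geometric distribution = 1/p = 100 / rate%
= 100 / 2
= 50.0

50.0 pulls


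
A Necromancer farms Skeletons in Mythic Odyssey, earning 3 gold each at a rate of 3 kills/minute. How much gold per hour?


Gold per minute = 3 * 3 = 9
Gold per hour = 9 * 60 = 540

540 gold/hour


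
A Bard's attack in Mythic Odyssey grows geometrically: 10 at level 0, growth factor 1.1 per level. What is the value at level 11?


value = base * growth^level
= 10 * 1.1^11
= 10 * 2.853117
= 28.53

28.53 attack


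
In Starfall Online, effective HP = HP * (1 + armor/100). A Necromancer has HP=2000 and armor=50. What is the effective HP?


EHP = 2000 * (1 + 50/100)
= 2000 * (1 + 0.5)
= 2000 * 1.5
= 3000.0

3000.0 EHP


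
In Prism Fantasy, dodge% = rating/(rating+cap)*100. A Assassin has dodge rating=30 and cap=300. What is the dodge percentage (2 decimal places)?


dodge% = 30 / (30 + 300) * 100
= 30 / 330 * 100
= 0.090909 * 100
= 9.09%

9.09%


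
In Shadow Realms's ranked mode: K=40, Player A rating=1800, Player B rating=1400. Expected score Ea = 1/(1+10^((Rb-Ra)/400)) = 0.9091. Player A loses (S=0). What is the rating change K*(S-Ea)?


Elo update: delta = K * (S - Ea), where S = 0 (loses)
S - Ea = 0 - 0.9091 = -0.9091
Rating change = 40 * -0.9091
= -36.36

-36.36 rating points


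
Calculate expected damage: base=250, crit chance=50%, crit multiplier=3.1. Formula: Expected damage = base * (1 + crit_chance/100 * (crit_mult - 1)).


E[dmg] = base * (1 + crit_chance * (crit_mult - 1))
cc as decimal = 50/100 = 0.5
cm - 1 = 3.1 - 1 = 2.1
Bonus factor = 0.5 * 2.1 = 1.05
Total multiplier = 1 + 1.05 = 2.05
Expected damage = 250 * 2.05 = 512.50

512.50 damage


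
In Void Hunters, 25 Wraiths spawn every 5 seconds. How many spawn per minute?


Spawns per minute = count * (60 / interval)
= 25 * (60 / 5)
= 25 * 12.0
= 300.0

300.0 per minute


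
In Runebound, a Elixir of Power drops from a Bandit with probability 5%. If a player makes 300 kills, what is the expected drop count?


Expected drops = kills * (drop_rate / 100)
= 300 * (5 / 100)
= 300 * 0.05
= 15.0

15.0 drops


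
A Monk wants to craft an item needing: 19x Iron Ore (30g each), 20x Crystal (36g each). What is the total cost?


Cost breakdown:
  Iron Ore: 19 * 30 = 570
  Crystal: 20 * 36 = 720
Total = 570 + 720 = 1290

1290 gold


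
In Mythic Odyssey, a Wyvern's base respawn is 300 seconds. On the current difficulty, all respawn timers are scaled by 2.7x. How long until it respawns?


Respawn time = base * multiplier
= 300 * 2.7
= 810.0 seconds

810.0 seconds


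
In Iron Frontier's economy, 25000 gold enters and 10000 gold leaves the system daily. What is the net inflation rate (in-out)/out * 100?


Net gold = 25000 - 10000 = 15000
Inflation rate = net / sunk * 100 = 15000 / 10000 * 100
= 1.5 * 100
= 150.00%

150.00%


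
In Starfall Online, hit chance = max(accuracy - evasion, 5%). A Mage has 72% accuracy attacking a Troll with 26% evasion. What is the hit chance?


accuracy - evasion = 72 - 26 = 46
Apply floor: max(46, 5) = 46
Hit chance = 46%

46%


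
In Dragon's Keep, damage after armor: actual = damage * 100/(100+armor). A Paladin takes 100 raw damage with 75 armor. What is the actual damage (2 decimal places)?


actual = 100 * 100 / (100 + 75)
= 100 * 100 / 175
= 10000 / 175
= 57.14

57.14 damage


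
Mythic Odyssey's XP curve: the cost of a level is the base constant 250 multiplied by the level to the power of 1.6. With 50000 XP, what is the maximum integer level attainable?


XP = 250 * level^1.6, so level = (XP / 250)^(1/1.6)
= (50000 / 250)^(1/1.6)
= 200.0^0.625
= 27.4248
Floor: level = 27

level 27


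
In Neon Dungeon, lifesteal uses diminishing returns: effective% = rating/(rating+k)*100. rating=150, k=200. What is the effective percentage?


effective% = rating / (rating + k) * 100
= 150 / (150 + 200) * 100
= 150 / 350 * 100
= 0.428571 * 100
= 42.86%

42.86%


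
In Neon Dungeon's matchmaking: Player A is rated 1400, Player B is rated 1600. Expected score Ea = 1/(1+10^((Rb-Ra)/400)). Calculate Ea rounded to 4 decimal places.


Elo expected score: Ea = 1/(1 + 10^((Rb-Ra)/400))
Rb - Ra = 1600 - 1400 = 200
(Rb-Ra)/400 = 200/400 = 0.5
10^0.5 = 3.162278
Ea = 1/(1 + 3.162278) = 1/4.162278 = 0.2403

0.2403


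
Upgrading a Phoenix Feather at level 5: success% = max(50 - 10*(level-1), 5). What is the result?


raw_rate = 50 - 10 * (5 - 1)
= 50 - 10 * 4
= 50 - 40
= 10
Apply floor: max(10, 5) = 10%

10%


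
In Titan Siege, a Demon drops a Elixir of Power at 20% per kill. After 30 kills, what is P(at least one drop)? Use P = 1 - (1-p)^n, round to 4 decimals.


P(at least one) = 1 - P(none) = 1 - (1-p)^n
p = 20/100 = 0.2
1 - p = 0.8
(1 - p)^30 = 0.8^30 = 0.001238
P(at least one) = 1 - 0.001238 = 0.9988

0.9988


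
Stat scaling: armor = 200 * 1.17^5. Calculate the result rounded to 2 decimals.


value = base * growth^level
= 200 * 1.17^5
= 200 * 2.192448
= 438.49

438.49 armor


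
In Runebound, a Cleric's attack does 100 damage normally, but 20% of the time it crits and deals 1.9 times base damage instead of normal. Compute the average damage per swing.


E[dmg] = base * (1 + crit_chance * (crit_mult - 1))
cc as decimal = 20/100 = 0.2
cm - 1 = 1.9 - 1 = 0.9
Bonus factor = 0.2 * 0.9 = 0.18
Total multiplier = 1 + 0.18 = 1.18
Expected damage = 100 * 1.18 = 118.00

118.00 damage


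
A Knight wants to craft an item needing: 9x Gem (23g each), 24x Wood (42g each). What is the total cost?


Cost breakdown:
  Gem: 9 * 23 = 207
  Wood: 24 * 42 = 1008
Total = 207 + 1008 = 1215

1215 gold


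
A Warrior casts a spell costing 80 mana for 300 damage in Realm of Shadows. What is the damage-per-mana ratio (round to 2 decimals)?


Efficiency = damage / mana
= 300 / 80
= 3.75

3.75 dmg/mana


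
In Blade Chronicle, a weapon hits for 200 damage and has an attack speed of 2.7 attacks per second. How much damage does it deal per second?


DPS = damage * attack_speed
= 200 * 2.7
= 540.0

540.0 DPS


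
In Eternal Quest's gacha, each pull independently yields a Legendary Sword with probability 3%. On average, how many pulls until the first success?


Expected pulls for a geometric distribution = 1/p = 100 / rate%
= 100 / 3
= 33.33

33.33 pulls


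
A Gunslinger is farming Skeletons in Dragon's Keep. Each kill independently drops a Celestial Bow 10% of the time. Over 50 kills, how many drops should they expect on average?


Expected drops = kills * (drop_rate / 100)
= 50 * (10 / 100)
= 50 * 0.1
= 5.0

5.0 drops


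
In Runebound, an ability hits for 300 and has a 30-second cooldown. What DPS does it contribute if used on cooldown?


DPS = damage / cooldown
= 300 / 30
= 10.00

10.00 DPS


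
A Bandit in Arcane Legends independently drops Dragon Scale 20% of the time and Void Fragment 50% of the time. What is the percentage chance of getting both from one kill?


For independent events, P(both) = P(A) * P(B)
= 20% * 50%
= 1000 / 100 %
= 10.0%

10.0%


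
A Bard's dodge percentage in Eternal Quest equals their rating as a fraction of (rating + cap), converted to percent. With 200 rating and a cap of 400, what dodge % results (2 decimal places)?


dodge% = 200 / (200 + 400) * 100
= 200 / 600 * 100
= 0.333333 * 100
= 33.33%

33.33%


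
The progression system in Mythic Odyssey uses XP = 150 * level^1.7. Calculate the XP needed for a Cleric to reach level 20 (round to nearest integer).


XP = 150 * level^1.7
Substitute level = 20:
XP = 150 * 20^1.7
= 150 * 162.8362
= 24425

24425 XP


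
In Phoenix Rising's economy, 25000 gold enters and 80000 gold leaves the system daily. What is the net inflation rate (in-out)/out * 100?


Net gold = 25000 - 80000 = -55000
Inflation rate = net / sunk * 100 = -55000 / 80000 * 100
= -0.6875 * 100
= -68.75%

-68.75%


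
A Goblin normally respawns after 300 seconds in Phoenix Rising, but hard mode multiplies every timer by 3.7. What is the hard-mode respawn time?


Respawn time = base * multiplier
= 300 * 3.7
= 1110.0 seconds

1110.0 seconds


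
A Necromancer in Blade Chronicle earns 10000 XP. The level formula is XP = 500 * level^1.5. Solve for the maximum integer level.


XP = 500 * level^1.5, so level = (XP / 500)^(1/1.5)
= (10000 / 500)^(1/1.5)
= 20.0^0.6667
= 7.3681
Floor: level = 7

level 7


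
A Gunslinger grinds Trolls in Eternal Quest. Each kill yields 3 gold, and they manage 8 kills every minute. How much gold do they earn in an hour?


Gold per minute = 3 * 8 = 24
Gold per hour = 24 * 60 = 1440

1440 gold/hour


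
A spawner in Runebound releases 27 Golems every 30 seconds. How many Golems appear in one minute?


Spawns per minute = count * (60 / interval)
= 27 * (60 / 30)
= 27 * 2.0
= 54.0

54.0 per minute


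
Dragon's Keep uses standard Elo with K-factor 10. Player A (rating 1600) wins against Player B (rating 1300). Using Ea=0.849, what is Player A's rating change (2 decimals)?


Elo update: delta = K * (S - Ea), where S = 1 (wins)
S - Ea = 1 - 0.849 = 0.151
Rating change = 10 * 0.151
= 1.51

1.51 rating points


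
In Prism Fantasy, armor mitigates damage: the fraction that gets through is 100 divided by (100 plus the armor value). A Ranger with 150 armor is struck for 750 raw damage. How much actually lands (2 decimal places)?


actual = 750 * 100 / (100 + 150)
= 750 * 100 / 250
= 75000 / 250
= 300.00

300.00 damage


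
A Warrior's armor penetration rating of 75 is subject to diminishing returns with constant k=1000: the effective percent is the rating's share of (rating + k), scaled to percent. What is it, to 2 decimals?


effective% = rating / (rating + k) * 100
= 75 / (75 + 1000) * 100
= 75 / 1075 * 100
= 0.069767 * 100
= 6.98%

6.98%


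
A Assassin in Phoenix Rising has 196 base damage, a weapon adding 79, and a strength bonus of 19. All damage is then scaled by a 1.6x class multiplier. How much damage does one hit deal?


Sum base + weapon + str = 196 + 79 + 19 = 294
Multiply by 1.6:
294 * 1.6 = 470.4

470.4 damage


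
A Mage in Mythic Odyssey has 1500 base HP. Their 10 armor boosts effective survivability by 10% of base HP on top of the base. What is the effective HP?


EHP = 1500 * (1 + 10/100)
= 1500 * (1 + 0.1)
= 1500 * 1.1
= 1650.0

1650.0 EHP


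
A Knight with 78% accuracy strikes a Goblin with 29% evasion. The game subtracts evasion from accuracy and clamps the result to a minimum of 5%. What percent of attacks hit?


accuracy - evasion = 78 - 29 = 49
Apply floor: max(49, 5) = 49
Hit chance = 49%

49%


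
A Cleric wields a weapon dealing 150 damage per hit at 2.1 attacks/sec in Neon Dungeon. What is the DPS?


DPS = damage * attack_speed
= 150 * 2.1
= 315.0

315.0 DPS


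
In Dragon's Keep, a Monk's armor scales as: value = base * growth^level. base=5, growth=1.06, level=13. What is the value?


value = base * growth^level
= 5 * 1.06^13
= 5 * 2.132928
= 10.66

10.66 armor


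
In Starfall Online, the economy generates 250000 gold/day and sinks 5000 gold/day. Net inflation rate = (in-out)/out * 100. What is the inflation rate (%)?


Net gold = 250000 - 5000 = 245000
Inflation rate = net / sunk * 100 = 245000 / 5000 * 100
= 49.0 * 100
= 4900.00%

4900.00%


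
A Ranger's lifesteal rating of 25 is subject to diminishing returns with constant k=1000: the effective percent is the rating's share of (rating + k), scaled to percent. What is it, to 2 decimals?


effective% = rating / (rating + k) * 100
= 25 / (25 + 1000) * 100
= 25 / 1025 * 100
= 0.02439 * 100
= 2.44%

2.44%


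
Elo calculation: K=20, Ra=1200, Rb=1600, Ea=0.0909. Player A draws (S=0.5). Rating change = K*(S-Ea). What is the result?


Elo update: delta = K * (S - Ea), where S = 0.5 (draws)
S - Ea = 0.5 - 0.0909 = 0.4091
Rating change = 20 * 0.4091
= 8.18

8.18 rating points


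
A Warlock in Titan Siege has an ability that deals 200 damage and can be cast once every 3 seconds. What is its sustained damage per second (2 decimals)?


DPS = damage / cooldown
= 200 / 3
= 66.67

66.67 DPS


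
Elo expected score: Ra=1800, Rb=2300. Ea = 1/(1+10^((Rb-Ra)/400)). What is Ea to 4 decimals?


Elo expected score: Ea = 1/(1 + 10^((Rb-Ra)/400))
Rb - Ra = 2300 - 1800 = 500
(Rb-Ra)/400 = 500/400 = 1.25
10^1.25 = 17.782794
Ea = 1/(1 + 17.782794) = 1/18.782794 = 0.0532

0.0532


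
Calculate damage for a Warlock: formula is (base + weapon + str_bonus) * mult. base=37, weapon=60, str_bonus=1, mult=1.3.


Sum base + weapon + str = 37 + 60 + 1 = 98
Multiply by 1.3:
98 * 1.3 = 127.4

127.4 damage


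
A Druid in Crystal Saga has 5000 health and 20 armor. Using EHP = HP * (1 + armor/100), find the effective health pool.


EHP = 5000 * (1 + 20/100)
= 5000 * (1 + 0.2)
= 5000 * 1.2
= 6000.0

6000.0 EHP


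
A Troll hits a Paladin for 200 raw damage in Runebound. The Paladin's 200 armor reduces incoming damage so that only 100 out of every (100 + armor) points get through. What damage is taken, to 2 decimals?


actual = 200 * 100 / (100 + 200)
= 200 * 100 / 300
= 20000 / 300
= 66.67

66.67 damage


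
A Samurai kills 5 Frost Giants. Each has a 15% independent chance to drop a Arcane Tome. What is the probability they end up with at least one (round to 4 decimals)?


P(at least one) = 1 - P(none) = 1 - (1-p)^n
p = 15/100 = 0.15
1 - p = 0.85
(1 - p)^5 = 0.85^5 = 0.443705
P(at least one) = 1 - 0.443705 = 0.5563

0.5563


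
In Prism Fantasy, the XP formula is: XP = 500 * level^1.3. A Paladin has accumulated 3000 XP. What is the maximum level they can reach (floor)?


XP = 500 * level^1.3, so level = (XP / 500)^(1/1.3)
= (3000 / 500)^(1/1.3)
= 6.0^0.7692
= 3.9681
Floor: level = 3

level 3
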